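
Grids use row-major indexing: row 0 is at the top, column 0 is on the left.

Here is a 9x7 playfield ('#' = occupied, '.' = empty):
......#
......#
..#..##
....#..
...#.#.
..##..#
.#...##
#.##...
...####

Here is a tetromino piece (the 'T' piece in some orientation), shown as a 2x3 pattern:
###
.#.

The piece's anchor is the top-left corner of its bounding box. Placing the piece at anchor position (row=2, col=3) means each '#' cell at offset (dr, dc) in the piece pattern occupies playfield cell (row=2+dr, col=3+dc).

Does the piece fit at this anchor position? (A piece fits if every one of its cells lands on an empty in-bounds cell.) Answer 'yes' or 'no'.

Answer: no

Derivation:
Check each piece cell at anchor (2, 3):
  offset (0,0) -> (2,3): empty -> OK
  offset (0,1) -> (2,4): empty -> OK
  offset (0,2) -> (2,5): occupied ('#') -> FAIL
  offset (1,1) -> (3,4): occupied ('#') -> FAIL
All cells valid: no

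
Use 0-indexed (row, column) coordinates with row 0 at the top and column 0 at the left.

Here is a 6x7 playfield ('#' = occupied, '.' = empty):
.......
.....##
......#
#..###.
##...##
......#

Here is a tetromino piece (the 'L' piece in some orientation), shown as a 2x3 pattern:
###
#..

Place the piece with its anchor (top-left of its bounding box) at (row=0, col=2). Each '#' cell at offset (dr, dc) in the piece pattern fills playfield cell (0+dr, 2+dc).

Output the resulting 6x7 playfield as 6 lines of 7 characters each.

Answer: ..###..
..#..##
......#
#..###.
##...##
......#

Derivation:
Fill (0+0,2+0) = (0,2)
Fill (0+0,2+1) = (0,3)
Fill (0+0,2+2) = (0,4)
Fill (0+1,2+0) = (1,2)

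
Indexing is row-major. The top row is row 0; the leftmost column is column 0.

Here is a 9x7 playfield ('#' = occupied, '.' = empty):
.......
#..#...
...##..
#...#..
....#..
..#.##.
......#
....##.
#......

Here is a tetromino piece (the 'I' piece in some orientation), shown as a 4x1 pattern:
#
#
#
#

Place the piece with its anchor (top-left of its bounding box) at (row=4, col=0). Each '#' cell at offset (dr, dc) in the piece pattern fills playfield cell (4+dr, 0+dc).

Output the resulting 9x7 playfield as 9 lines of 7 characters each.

Answer: .......
#..#...
...##..
#...#..
#...#..
#.#.##.
#.....#
#...##.
#......

Derivation:
Fill (4+0,0+0) = (4,0)
Fill (4+1,0+0) = (5,0)
Fill (4+2,0+0) = (6,0)
Fill (4+3,0+0) = (7,0)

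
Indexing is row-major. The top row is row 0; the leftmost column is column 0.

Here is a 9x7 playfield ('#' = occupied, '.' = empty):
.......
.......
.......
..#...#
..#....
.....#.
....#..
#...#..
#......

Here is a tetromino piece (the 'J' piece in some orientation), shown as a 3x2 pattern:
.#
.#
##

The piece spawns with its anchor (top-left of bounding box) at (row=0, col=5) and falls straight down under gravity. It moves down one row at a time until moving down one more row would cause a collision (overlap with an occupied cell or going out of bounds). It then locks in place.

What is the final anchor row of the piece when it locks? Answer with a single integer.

Answer: 0

Derivation:
Spawn at (row=0, col=5). Try each row:
  row 0: fits
  row 1: blocked -> lock at row 0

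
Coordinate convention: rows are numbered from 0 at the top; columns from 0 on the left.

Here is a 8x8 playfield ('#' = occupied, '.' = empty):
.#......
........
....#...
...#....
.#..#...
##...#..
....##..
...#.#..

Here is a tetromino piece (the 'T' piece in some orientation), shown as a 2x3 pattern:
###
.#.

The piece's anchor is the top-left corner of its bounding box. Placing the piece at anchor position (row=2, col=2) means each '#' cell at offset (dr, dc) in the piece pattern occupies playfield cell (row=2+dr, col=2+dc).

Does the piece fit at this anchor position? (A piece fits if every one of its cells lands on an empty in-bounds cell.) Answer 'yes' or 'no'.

Answer: no

Derivation:
Check each piece cell at anchor (2, 2):
  offset (0,0) -> (2,2): empty -> OK
  offset (0,1) -> (2,3): empty -> OK
  offset (0,2) -> (2,4): occupied ('#') -> FAIL
  offset (1,1) -> (3,3): occupied ('#') -> FAIL
All cells valid: no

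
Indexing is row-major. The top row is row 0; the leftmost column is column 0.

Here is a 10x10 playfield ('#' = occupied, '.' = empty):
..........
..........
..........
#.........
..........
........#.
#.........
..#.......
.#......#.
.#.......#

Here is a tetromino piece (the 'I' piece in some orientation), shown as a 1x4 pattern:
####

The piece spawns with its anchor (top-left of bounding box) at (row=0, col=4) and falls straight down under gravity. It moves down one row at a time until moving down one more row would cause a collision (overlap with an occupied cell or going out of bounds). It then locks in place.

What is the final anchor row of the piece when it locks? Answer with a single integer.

Answer: 9

Derivation:
Spawn at (row=0, col=4). Try each row:
  row 0: fits
  row 1: fits
  row 2: fits
  row 3: fits
  row 4: fits
  row 5: fits
  row 6: fits
  row 7: fits
  row 8: fits
  row 9: fits
  row 10: out of bounds -> lock at row 9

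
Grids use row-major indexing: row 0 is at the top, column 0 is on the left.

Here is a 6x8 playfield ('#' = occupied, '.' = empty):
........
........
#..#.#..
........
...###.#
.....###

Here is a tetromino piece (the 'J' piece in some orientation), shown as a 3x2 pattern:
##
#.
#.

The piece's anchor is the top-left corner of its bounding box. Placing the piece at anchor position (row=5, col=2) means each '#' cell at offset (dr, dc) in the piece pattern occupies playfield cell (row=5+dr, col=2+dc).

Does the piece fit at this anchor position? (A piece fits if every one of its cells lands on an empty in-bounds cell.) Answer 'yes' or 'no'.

Answer: no

Derivation:
Check each piece cell at anchor (5, 2):
  offset (0,0) -> (5,2): empty -> OK
  offset (0,1) -> (5,3): empty -> OK
  offset (1,0) -> (6,2): out of bounds -> FAIL
  offset (2,0) -> (7,2): out of bounds -> FAIL
All cells valid: no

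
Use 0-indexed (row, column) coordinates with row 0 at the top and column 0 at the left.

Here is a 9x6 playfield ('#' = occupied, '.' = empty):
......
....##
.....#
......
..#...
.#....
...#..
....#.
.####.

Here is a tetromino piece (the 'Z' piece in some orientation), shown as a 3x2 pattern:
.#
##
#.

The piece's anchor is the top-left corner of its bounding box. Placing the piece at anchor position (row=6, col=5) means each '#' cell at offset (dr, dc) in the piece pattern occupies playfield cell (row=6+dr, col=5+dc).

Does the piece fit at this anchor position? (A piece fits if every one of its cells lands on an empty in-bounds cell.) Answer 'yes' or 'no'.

Check each piece cell at anchor (6, 5):
  offset (0,1) -> (6,6): out of bounds -> FAIL
  offset (1,0) -> (7,5): empty -> OK
  offset (1,1) -> (7,6): out of bounds -> FAIL
  offset (2,0) -> (8,5): empty -> OK
All cells valid: no

Answer: no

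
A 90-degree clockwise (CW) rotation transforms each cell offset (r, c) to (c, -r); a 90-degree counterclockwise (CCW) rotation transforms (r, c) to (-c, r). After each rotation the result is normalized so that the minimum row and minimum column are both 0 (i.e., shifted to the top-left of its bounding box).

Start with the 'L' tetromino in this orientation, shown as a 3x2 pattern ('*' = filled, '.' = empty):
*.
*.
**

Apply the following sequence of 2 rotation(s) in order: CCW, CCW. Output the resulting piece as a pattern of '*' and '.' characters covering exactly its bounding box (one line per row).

Start:
*.
*.
**
After rotation 1 (CCW):
..*
***
After rotation 2 (CCW):
**
.*
.*

Answer: **
.*
.*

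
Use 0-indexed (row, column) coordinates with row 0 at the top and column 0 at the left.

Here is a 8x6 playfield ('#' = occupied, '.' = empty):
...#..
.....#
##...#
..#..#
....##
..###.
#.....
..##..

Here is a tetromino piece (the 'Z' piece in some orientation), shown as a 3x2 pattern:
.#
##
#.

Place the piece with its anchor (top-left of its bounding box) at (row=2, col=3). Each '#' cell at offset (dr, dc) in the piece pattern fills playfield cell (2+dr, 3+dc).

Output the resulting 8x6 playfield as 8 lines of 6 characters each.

Answer: ...#..
.....#
##..##
..####
...###
..###.
#.....
..##..

Derivation:
Fill (2+0,3+1) = (2,4)
Fill (2+1,3+0) = (3,3)
Fill (2+1,3+1) = (3,4)
Fill (2+2,3+0) = (4,3)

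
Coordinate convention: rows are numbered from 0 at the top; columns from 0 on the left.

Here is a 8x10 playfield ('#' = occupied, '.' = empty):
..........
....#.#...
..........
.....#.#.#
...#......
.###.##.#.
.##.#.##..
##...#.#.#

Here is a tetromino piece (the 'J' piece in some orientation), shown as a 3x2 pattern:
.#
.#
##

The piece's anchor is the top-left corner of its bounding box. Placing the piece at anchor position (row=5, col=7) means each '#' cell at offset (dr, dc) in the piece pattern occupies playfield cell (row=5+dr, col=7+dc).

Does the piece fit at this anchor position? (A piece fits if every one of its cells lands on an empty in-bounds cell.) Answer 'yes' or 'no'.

Check each piece cell at anchor (5, 7):
  offset (0,1) -> (5,8): occupied ('#') -> FAIL
  offset (1,1) -> (6,8): empty -> OK
  offset (2,0) -> (7,7): occupied ('#') -> FAIL
  offset (2,1) -> (7,8): empty -> OK
All cells valid: no

Answer: no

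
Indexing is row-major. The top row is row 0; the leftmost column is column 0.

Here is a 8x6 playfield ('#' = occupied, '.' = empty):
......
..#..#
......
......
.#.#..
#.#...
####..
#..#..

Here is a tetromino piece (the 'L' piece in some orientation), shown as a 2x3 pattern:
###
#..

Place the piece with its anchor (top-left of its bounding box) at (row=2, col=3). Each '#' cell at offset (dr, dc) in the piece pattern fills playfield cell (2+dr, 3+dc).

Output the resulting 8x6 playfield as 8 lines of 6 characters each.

Answer: ......
..#..#
...###
...#..
.#.#..
#.#...
####..
#..#..

Derivation:
Fill (2+0,3+0) = (2,3)
Fill (2+0,3+1) = (2,4)
Fill (2+0,3+2) = (2,5)
Fill (2+1,3+0) = (3,3)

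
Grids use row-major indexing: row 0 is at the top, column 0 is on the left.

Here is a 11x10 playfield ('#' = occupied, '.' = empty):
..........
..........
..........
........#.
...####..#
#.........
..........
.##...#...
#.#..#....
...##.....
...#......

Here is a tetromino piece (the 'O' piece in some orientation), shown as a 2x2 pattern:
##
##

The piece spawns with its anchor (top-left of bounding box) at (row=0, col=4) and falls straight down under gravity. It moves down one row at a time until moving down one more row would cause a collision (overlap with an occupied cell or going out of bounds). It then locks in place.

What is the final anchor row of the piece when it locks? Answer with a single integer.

Spawn at (row=0, col=4). Try each row:
  row 0: fits
  row 1: fits
  row 2: fits
  row 3: blocked -> lock at row 2

Answer: 2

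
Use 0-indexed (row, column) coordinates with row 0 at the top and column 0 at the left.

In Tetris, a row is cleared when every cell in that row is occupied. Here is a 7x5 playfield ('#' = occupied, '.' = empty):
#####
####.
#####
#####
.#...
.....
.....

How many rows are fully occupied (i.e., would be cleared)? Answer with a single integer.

Answer: 3

Derivation:
Check each row:
  row 0: 0 empty cells -> FULL (clear)
  row 1: 1 empty cell -> not full
  row 2: 0 empty cells -> FULL (clear)
  row 3: 0 empty cells -> FULL (clear)
  row 4: 4 empty cells -> not full
  row 5: 5 empty cells -> not full
  row 6: 5 empty cells -> not full
Total rows cleared: 3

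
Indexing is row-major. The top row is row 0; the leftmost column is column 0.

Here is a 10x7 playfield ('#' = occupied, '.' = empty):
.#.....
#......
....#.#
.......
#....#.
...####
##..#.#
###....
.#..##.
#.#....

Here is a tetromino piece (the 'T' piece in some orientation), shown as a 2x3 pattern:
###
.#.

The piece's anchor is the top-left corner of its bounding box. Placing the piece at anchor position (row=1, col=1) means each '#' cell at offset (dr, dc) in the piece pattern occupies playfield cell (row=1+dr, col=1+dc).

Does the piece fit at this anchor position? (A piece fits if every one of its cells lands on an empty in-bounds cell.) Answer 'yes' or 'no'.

Answer: yes

Derivation:
Check each piece cell at anchor (1, 1):
  offset (0,0) -> (1,1): empty -> OK
  offset (0,1) -> (1,2): empty -> OK
  offset (0,2) -> (1,3): empty -> OK
  offset (1,1) -> (2,2): empty -> OK
All cells valid: yes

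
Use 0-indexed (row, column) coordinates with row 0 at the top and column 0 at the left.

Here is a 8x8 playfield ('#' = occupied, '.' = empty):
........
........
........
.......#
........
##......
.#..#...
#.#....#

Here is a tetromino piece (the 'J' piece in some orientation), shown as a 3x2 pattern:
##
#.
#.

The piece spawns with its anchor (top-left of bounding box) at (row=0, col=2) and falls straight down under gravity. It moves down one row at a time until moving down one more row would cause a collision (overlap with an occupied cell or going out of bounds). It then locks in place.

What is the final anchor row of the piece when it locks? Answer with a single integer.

Answer: 4

Derivation:
Spawn at (row=0, col=2). Try each row:
  row 0: fits
  row 1: fits
  row 2: fits
  row 3: fits
  row 4: fits
  row 5: blocked -> lock at row 4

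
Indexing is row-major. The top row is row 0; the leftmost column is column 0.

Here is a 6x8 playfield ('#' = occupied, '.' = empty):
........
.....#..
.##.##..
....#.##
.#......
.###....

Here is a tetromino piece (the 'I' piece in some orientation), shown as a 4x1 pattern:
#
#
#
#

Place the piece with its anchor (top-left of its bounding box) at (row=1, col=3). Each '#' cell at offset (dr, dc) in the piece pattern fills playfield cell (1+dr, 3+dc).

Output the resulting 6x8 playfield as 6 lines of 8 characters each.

Answer: ........
...#.#..
.#####..
...##.##
.#.#....
.###....

Derivation:
Fill (1+0,3+0) = (1,3)
Fill (1+1,3+0) = (2,3)
Fill (1+2,3+0) = (3,3)
Fill (1+3,3+0) = (4,3)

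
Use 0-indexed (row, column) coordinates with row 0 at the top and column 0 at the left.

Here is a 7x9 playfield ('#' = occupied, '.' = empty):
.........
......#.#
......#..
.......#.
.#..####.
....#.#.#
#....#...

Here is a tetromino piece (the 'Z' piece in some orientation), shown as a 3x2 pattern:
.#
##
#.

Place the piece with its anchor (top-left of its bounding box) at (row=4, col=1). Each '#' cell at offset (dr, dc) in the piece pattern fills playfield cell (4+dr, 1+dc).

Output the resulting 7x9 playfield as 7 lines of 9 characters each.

Fill (4+0,1+1) = (4,2)
Fill (4+1,1+0) = (5,1)
Fill (4+1,1+1) = (5,2)
Fill (4+2,1+0) = (6,1)

Answer: .........
......#.#
......#..
.......#.
.##.####.
.##.#.#.#
##...#...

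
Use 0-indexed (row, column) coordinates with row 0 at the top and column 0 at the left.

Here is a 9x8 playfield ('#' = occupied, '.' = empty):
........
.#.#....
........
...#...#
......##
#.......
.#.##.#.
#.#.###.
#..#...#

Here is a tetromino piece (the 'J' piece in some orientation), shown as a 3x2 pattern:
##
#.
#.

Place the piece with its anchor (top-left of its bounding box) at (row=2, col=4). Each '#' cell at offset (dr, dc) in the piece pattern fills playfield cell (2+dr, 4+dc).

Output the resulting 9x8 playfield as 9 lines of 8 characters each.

Fill (2+0,4+0) = (2,4)
Fill (2+0,4+1) = (2,5)
Fill (2+1,4+0) = (3,4)
Fill (2+2,4+0) = (4,4)

Answer: ........
.#.#....
....##..
...##..#
....#.##
#.......
.#.##.#.
#.#.###.
#..#...#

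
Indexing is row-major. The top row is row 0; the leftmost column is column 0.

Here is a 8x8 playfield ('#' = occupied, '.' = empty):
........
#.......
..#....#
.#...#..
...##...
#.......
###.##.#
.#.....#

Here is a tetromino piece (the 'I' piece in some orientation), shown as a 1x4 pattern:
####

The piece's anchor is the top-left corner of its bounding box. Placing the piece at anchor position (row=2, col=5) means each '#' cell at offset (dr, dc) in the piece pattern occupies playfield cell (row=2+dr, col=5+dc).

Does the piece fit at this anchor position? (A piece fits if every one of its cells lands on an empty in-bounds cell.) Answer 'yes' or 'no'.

Check each piece cell at anchor (2, 5):
  offset (0,0) -> (2,5): empty -> OK
  offset (0,1) -> (2,6): empty -> OK
  offset (0,2) -> (2,7): occupied ('#') -> FAIL
  offset (0,3) -> (2,8): out of bounds -> FAIL
All cells valid: no

Answer: no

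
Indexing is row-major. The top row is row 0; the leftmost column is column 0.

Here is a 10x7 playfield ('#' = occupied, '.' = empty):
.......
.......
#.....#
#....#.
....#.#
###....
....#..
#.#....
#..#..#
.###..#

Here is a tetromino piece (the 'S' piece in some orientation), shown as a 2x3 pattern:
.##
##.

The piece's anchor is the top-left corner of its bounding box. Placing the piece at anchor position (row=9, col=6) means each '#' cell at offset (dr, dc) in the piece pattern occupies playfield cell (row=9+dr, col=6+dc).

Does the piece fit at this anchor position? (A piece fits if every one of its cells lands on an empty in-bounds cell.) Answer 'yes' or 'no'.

Answer: no

Derivation:
Check each piece cell at anchor (9, 6):
  offset (0,1) -> (9,7): out of bounds -> FAIL
  offset (0,2) -> (9,8): out of bounds -> FAIL
  offset (1,0) -> (10,6): out of bounds -> FAIL
  offset (1,1) -> (10,7): out of bounds -> FAIL
All cells valid: no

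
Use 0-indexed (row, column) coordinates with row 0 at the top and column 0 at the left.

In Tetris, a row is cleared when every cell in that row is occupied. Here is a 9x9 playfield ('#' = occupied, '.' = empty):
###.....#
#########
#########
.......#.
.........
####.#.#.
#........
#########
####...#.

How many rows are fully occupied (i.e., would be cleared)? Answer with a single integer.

Check each row:
  row 0: 5 empty cells -> not full
  row 1: 0 empty cells -> FULL (clear)
  row 2: 0 empty cells -> FULL (clear)
  row 3: 8 empty cells -> not full
  row 4: 9 empty cells -> not full
  row 5: 3 empty cells -> not full
  row 6: 8 empty cells -> not full
  row 7: 0 empty cells -> FULL (clear)
  row 8: 4 empty cells -> not full
Total rows cleared: 3

Answer: 3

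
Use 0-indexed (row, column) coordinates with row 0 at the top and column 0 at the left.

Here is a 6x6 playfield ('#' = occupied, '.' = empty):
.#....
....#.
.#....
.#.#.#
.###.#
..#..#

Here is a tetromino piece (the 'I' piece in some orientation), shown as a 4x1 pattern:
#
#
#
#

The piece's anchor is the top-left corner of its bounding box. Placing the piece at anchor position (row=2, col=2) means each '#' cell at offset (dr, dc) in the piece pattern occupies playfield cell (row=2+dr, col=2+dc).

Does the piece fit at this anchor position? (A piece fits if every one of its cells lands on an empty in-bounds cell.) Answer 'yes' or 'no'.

Check each piece cell at anchor (2, 2):
  offset (0,0) -> (2,2): empty -> OK
  offset (1,0) -> (3,2): empty -> OK
  offset (2,0) -> (4,2): occupied ('#') -> FAIL
  offset (3,0) -> (5,2): occupied ('#') -> FAIL
All cells valid: no

Answer: no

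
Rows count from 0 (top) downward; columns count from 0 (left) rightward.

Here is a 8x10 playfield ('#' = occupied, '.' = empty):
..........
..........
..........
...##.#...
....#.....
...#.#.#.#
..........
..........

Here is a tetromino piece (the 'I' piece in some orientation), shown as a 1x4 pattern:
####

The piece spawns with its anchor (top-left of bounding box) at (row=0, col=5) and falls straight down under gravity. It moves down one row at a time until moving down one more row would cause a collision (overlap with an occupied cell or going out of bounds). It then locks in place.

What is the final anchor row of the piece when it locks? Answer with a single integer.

Spawn at (row=0, col=5). Try each row:
  row 0: fits
  row 1: fits
  row 2: fits
  row 3: blocked -> lock at row 2

Answer: 2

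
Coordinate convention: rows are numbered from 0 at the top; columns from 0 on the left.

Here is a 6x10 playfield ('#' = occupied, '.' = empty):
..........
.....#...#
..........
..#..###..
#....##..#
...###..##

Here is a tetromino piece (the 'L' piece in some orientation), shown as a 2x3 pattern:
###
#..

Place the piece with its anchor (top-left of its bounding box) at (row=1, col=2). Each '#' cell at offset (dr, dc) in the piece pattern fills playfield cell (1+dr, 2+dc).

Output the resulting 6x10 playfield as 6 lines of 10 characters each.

Fill (1+0,2+0) = (1,2)
Fill (1+0,2+1) = (1,3)
Fill (1+0,2+2) = (1,4)
Fill (1+1,2+0) = (2,2)

Answer: ..........
..####...#
..#.......
..#..###..
#....##..#
...###..##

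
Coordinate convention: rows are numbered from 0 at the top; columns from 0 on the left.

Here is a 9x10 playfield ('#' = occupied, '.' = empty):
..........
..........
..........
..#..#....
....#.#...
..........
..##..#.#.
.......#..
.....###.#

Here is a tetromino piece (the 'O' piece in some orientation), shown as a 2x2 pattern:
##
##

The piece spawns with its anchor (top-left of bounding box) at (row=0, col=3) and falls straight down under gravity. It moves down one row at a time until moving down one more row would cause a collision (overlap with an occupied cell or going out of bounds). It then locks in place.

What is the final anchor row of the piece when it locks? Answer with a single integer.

Spawn at (row=0, col=3). Try each row:
  row 0: fits
  row 1: fits
  row 2: fits
  row 3: blocked -> lock at row 2

Answer: 2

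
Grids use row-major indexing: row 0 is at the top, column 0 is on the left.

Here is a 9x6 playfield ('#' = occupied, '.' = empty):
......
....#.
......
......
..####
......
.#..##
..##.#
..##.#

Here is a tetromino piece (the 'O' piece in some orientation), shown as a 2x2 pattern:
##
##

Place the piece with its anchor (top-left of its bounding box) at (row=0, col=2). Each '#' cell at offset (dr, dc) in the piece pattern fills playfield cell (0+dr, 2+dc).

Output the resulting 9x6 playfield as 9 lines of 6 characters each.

Answer: ..##..
..###.
......
......
..####
......
.#..##
..##.#
..##.#

Derivation:
Fill (0+0,2+0) = (0,2)
Fill (0+0,2+1) = (0,3)
Fill (0+1,2+0) = (1,2)
Fill (0+1,2+1) = (1,3)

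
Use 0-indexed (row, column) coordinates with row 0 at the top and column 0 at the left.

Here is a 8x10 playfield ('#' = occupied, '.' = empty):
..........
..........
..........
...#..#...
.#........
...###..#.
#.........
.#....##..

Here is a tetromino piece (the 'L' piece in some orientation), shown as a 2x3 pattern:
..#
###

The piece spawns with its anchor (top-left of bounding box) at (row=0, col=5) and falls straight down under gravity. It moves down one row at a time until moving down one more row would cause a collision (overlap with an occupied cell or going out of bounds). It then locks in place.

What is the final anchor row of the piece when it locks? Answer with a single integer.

Answer: 1

Derivation:
Spawn at (row=0, col=5). Try each row:
  row 0: fits
  row 1: fits
  row 2: blocked -> lock at row 1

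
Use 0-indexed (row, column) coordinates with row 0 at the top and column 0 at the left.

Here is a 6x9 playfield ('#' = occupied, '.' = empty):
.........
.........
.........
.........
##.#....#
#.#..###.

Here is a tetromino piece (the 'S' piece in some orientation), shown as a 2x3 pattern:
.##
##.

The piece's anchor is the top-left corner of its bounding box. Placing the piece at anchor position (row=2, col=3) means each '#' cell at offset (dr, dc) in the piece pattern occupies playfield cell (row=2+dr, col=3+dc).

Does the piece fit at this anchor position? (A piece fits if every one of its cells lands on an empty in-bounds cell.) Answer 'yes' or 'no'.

Answer: yes

Derivation:
Check each piece cell at anchor (2, 3):
  offset (0,1) -> (2,4): empty -> OK
  offset (0,2) -> (2,5): empty -> OK
  offset (1,0) -> (3,3): empty -> OK
  offset (1,1) -> (3,4): empty -> OK
All cells valid: yes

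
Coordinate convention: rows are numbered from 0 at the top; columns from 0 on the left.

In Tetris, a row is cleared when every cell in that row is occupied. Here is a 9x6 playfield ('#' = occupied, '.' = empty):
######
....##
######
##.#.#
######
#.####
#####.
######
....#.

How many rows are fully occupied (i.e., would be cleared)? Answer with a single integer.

Answer: 4

Derivation:
Check each row:
  row 0: 0 empty cells -> FULL (clear)
  row 1: 4 empty cells -> not full
  row 2: 0 empty cells -> FULL (clear)
  row 3: 2 empty cells -> not full
  row 4: 0 empty cells -> FULL (clear)
  row 5: 1 empty cell -> not full
  row 6: 1 empty cell -> not full
  row 7: 0 empty cells -> FULL (clear)
  row 8: 5 empty cells -> not full
Total rows cleared: 4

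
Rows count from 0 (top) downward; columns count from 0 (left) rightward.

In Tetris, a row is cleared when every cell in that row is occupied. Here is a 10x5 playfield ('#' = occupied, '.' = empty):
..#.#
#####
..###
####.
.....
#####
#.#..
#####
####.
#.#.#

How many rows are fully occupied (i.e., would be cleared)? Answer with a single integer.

Check each row:
  row 0: 3 empty cells -> not full
  row 1: 0 empty cells -> FULL (clear)
  row 2: 2 empty cells -> not full
  row 3: 1 empty cell -> not full
  row 4: 5 empty cells -> not full
  row 5: 0 empty cells -> FULL (clear)
  row 6: 3 empty cells -> not full
  row 7: 0 empty cells -> FULL (clear)
  row 8: 1 empty cell -> not full
  row 9: 2 empty cells -> not full
Total rows cleared: 3

Answer: 3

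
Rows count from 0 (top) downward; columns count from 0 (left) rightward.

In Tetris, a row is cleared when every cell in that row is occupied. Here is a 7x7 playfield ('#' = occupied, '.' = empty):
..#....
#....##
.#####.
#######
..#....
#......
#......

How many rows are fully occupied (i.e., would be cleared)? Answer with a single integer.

Answer: 1

Derivation:
Check each row:
  row 0: 6 empty cells -> not full
  row 1: 4 empty cells -> not full
  row 2: 2 empty cells -> not full
  row 3: 0 empty cells -> FULL (clear)
  row 4: 6 empty cells -> not full
  row 5: 6 empty cells -> not full
  row 6: 6 empty cells -> not full
Total rows cleared: 1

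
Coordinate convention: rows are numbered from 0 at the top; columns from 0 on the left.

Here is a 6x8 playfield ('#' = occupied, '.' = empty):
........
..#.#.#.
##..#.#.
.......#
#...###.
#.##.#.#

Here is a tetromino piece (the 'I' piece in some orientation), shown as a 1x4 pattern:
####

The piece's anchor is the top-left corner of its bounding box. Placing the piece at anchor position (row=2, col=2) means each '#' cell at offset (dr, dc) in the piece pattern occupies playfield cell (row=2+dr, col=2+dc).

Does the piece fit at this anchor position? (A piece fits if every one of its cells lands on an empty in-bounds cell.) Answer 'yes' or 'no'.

Answer: no

Derivation:
Check each piece cell at anchor (2, 2):
  offset (0,0) -> (2,2): empty -> OK
  offset (0,1) -> (2,3): empty -> OK
  offset (0,2) -> (2,4): occupied ('#') -> FAIL
  offset (0,3) -> (2,5): empty -> OK
All cells valid: no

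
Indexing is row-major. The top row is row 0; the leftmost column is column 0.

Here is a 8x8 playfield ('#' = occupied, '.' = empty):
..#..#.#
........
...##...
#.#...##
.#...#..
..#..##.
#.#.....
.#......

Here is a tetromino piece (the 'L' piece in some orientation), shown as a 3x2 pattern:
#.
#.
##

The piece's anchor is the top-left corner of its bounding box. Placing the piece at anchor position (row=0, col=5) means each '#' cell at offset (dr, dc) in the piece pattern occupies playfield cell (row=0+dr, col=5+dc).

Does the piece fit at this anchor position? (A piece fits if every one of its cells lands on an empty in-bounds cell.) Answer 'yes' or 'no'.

Answer: no

Derivation:
Check each piece cell at anchor (0, 5):
  offset (0,0) -> (0,5): occupied ('#') -> FAIL
  offset (1,0) -> (1,5): empty -> OK
  offset (2,0) -> (2,5): empty -> OK
  offset (2,1) -> (2,6): empty -> OK
All cells valid: no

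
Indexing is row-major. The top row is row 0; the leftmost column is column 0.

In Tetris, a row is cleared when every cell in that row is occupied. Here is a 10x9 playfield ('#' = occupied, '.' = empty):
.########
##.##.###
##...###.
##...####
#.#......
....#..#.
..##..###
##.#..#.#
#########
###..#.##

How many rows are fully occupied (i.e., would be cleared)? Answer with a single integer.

Answer: 1

Derivation:
Check each row:
  row 0: 1 empty cell -> not full
  row 1: 2 empty cells -> not full
  row 2: 4 empty cells -> not full
  row 3: 3 empty cells -> not full
  row 4: 7 empty cells -> not full
  row 5: 7 empty cells -> not full
  row 6: 4 empty cells -> not full
  row 7: 4 empty cells -> not full
  row 8: 0 empty cells -> FULL (clear)
  row 9: 3 empty cells -> not full
Total rows cleared: 1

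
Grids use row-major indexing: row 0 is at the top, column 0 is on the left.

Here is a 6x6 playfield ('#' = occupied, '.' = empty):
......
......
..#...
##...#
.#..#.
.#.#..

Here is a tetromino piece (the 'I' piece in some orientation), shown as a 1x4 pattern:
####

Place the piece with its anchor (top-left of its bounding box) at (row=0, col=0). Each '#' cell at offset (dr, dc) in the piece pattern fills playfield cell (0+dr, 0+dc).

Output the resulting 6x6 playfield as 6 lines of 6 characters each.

Fill (0+0,0+0) = (0,0)
Fill (0+0,0+1) = (0,1)
Fill (0+0,0+2) = (0,2)
Fill (0+0,0+3) = (0,3)

Answer: ####..
......
..#...
##...#
.#..#.
.#.#..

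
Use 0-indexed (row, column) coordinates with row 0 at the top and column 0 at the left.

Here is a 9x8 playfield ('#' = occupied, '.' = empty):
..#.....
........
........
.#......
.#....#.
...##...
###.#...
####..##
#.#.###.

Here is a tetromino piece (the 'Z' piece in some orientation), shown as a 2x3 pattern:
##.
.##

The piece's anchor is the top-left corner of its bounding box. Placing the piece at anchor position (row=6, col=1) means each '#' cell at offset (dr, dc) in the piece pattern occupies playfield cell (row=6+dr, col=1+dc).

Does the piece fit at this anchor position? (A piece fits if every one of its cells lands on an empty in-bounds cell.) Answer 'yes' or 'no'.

Check each piece cell at anchor (6, 1):
  offset (0,0) -> (6,1): occupied ('#') -> FAIL
  offset (0,1) -> (6,2): occupied ('#') -> FAIL
  offset (1,1) -> (7,2): occupied ('#') -> FAIL
  offset (1,2) -> (7,3): occupied ('#') -> FAIL
All cells valid: no

Answer: no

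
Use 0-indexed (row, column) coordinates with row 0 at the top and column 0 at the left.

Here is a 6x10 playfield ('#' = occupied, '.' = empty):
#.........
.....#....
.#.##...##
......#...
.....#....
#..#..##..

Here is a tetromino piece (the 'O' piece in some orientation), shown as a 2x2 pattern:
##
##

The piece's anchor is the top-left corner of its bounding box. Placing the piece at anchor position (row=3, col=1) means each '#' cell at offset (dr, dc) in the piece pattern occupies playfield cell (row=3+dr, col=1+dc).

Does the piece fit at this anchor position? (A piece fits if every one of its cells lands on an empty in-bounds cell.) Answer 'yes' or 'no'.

Answer: yes

Derivation:
Check each piece cell at anchor (3, 1):
  offset (0,0) -> (3,1): empty -> OK
  offset (0,1) -> (3,2): empty -> OK
  offset (1,0) -> (4,1): empty -> OK
  offset (1,1) -> (4,2): empty -> OK
All cells valid: yes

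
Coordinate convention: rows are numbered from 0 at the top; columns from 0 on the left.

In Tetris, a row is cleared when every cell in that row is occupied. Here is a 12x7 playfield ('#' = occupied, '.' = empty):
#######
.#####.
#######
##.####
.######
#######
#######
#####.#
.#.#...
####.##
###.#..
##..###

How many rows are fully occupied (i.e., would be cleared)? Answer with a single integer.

Check each row:
  row 0: 0 empty cells -> FULL (clear)
  row 1: 2 empty cells -> not full
  row 2: 0 empty cells -> FULL (clear)
  row 3: 1 empty cell -> not full
  row 4: 1 empty cell -> not full
  row 5: 0 empty cells -> FULL (clear)
  row 6: 0 empty cells -> FULL (clear)
  row 7: 1 empty cell -> not full
  row 8: 5 empty cells -> not full
  row 9: 1 empty cell -> not full
  row 10: 3 empty cells -> not full
  row 11: 2 empty cells -> not full
Total rows cleared: 4

Answer: 4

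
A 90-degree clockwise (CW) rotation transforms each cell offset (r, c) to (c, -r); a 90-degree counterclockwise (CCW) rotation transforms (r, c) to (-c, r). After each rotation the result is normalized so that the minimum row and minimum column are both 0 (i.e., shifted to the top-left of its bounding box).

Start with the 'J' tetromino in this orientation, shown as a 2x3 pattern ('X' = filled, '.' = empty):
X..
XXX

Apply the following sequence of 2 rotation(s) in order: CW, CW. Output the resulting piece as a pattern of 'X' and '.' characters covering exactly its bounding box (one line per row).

Start:
X..
XXX
After rotation 1 (CW):
XX
X.
X.
After rotation 2 (CW):
XXX
..X

Answer: XXX
..X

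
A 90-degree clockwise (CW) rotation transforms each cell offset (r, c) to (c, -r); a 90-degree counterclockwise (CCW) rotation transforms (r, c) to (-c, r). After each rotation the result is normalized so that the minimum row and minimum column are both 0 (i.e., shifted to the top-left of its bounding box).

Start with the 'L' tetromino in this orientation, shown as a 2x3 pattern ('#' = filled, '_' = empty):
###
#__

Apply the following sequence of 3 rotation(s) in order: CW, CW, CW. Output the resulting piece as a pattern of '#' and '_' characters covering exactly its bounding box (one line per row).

Answer: #_
#_
##

Derivation:
Start:
###
#__
After rotation 1 (CW):
##
_#
_#
After rotation 2 (CW):
__#
###
After rotation 3 (CW):
#_
#_
##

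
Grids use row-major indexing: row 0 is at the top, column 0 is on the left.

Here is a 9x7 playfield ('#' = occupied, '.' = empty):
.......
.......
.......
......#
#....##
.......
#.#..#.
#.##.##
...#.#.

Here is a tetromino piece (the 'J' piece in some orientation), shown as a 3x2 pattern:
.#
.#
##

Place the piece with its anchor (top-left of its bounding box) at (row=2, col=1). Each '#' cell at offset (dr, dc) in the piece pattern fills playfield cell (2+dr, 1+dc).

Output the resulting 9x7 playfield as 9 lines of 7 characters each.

Answer: .......
.......
..#....
..#...#
###..##
.......
#.#..#.
#.##.##
...#.#.

Derivation:
Fill (2+0,1+1) = (2,2)
Fill (2+1,1+1) = (3,2)
Fill (2+2,1+0) = (4,1)
Fill (2+2,1+1) = (4,2)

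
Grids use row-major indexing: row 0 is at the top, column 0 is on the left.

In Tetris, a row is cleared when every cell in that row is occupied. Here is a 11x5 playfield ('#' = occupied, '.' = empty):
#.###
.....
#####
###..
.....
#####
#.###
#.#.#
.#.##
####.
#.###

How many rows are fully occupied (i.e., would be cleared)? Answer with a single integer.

Answer: 2

Derivation:
Check each row:
  row 0: 1 empty cell -> not full
  row 1: 5 empty cells -> not full
  row 2: 0 empty cells -> FULL (clear)
  row 3: 2 empty cells -> not full
  row 4: 5 empty cells -> not full
  row 5: 0 empty cells -> FULL (clear)
  row 6: 1 empty cell -> not full
  row 7: 2 empty cells -> not full
  row 8: 2 empty cells -> not full
  row 9: 1 empty cell -> not full
  row 10: 1 empty cell -> not full
Total rows cleared: 2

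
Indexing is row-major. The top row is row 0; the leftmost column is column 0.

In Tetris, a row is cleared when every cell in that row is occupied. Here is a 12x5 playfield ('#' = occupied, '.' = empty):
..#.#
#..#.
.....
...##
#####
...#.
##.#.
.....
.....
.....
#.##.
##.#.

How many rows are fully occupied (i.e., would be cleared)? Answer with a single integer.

Answer: 1

Derivation:
Check each row:
  row 0: 3 empty cells -> not full
  row 1: 3 empty cells -> not full
  row 2: 5 empty cells -> not full
  row 3: 3 empty cells -> not full
  row 4: 0 empty cells -> FULL (clear)
  row 5: 4 empty cells -> not full
  row 6: 2 empty cells -> not full
  row 7: 5 empty cells -> not full
  row 8: 5 empty cells -> not full
  row 9: 5 empty cells -> not full
  row 10: 2 empty cells -> not full
  row 11: 2 empty cells -> not full
Total rows cleared: 1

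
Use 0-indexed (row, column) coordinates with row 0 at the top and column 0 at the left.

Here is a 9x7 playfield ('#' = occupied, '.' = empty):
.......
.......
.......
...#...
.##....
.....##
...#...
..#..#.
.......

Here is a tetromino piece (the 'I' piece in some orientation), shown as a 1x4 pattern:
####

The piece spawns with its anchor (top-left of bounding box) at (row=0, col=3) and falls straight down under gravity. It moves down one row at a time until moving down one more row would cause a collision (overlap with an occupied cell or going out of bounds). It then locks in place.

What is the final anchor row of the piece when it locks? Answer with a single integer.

Spawn at (row=0, col=3). Try each row:
  row 0: fits
  row 1: fits
  row 2: fits
  row 3: blocked -> lock at row 2

Answer: 2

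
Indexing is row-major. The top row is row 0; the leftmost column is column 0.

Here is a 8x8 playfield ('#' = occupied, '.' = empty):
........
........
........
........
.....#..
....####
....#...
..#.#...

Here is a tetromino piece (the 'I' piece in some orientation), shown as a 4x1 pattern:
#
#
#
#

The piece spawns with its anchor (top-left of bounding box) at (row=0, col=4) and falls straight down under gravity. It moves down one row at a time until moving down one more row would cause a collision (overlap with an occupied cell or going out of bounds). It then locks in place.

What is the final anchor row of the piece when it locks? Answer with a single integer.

Spawn at (row=0, col=4). Try each row:
  row 0: fits
  row 1: fits
  row 2: blocked -> lock at row 1

Answer: 1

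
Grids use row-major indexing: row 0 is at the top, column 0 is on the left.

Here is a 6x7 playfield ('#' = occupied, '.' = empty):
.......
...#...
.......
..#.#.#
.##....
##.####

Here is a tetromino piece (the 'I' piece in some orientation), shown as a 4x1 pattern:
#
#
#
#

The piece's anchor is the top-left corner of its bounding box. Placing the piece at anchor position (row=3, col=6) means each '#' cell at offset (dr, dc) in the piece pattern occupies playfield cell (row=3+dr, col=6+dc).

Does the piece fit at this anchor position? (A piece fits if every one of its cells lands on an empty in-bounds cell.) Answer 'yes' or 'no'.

Check each piece cell at anchor (3, 6):
  offset (0,0) -> (3,6): occupied ('#') -> FAIL
  offset (1,0) -> (4,6): empty -> OK
  offset (2,0) -> (5,6): occupied ('#') -> FAIL
  offset (3,0) -> (6,6): out of bounds -> FAIL
All cells valid: no

Answer: no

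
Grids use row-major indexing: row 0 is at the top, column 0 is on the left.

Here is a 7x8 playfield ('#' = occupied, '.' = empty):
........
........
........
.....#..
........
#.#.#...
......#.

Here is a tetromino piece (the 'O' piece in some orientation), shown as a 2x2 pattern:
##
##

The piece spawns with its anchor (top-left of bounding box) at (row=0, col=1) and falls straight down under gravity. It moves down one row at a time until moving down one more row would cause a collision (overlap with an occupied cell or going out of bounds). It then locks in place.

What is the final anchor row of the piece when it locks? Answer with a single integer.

Spawn at (row=0, col=1). Try each row:
  row 0: fits
  row 1: fits
  row 2: fits
  row 3: fits
  row 4: blocked -> lock at row 3

Answer: 3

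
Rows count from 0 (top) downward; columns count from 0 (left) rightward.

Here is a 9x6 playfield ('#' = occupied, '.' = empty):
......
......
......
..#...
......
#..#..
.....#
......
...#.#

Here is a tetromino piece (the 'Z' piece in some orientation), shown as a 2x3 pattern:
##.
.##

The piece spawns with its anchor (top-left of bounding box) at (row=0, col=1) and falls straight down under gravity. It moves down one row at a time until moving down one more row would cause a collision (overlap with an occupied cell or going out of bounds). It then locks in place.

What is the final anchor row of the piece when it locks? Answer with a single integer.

Spawn at (row=0, col=1). Try each row:
  row 0: fits
  row 1: fits
  row 2: blocked -> lock at row 1

Answer: 1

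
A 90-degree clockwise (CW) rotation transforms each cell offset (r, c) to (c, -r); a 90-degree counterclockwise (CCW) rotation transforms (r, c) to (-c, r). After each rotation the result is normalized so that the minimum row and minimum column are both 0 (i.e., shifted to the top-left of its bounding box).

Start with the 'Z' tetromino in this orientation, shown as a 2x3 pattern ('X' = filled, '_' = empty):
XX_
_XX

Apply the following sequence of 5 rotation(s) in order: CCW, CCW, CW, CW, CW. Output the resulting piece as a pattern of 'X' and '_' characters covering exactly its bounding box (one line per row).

Answer: _X
XX
X_

Derivation:
Start:
XX_
_XX
After rotation 1 (CCW):
_X
XX
X_
After rotation 2 (CCW):
XX_
_XX
After rotation 3 (CW):
_X
XX
X_
After rotation 4 (CW):
XX_
_XX
After rotation 5 (CW):
_X
XX
X_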